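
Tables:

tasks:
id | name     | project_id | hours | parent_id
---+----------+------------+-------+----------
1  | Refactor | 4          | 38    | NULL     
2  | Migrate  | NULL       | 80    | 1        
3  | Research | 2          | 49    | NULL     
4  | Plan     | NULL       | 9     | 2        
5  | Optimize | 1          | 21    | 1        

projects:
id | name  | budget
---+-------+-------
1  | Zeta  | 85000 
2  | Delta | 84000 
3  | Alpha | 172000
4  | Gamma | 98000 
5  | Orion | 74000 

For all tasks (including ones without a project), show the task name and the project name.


LEFT JOIN keeps every row from tasks (the left table); where project_id has no match in projects, the project columns become NULL. Walk through each task:
  - task 1 (Refactor): project_id=4 -> matches Gamma
  - task 2 (Migrate): project_id=NULL, no match -> kept with NULL
  - task 3 (Research): project_id=2 -> matches Delta
  - task 4 (Plan): project_id=NULL, no match -> kept with NULL
  - task 5 (Optimize): project_id=1 -> matches Zeta
All 5 rows appear; 2 have NULL project.

SQL:
SELECT a.name, b.name AS project
FROM tasks a
LEFT JOIN projects b ON a.project_id = b.id

Result:
name     | project
---------+--------
Refactor | Gamma  
Migrate  | NULL   
Research | Delta  
Plan     | NULL   
Optimize | Zeta   


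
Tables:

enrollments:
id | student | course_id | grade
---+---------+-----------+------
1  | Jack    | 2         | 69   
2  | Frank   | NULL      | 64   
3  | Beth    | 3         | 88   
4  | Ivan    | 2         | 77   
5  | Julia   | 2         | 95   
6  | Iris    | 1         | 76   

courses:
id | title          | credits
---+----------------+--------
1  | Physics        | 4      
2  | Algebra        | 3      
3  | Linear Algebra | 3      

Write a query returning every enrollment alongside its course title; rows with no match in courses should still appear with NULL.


LEFT JOIN keeps every row from enrollments (the left table); where course_id has no match in courses, the course columns become NULL. Walk through each enrollment:
  - enrollment 1 (Jack): course_id=2 -> matches Algebra
  - enrollment 2 (Frank): course_id=NULL, no match -> kept with NULL
  - enrollment 3 (Beth): course_id=3 -> matches Linear Algebra
  - enrollment 4 (Ivan): course_id=2 -> matches Algebra
  - enrollment 5 (Julia): course_id=2 -> matches Algebra
  - enrollment 6 (Iris): course_id=1 -> matches Physics
All 6 rows appear; 1 has NULL course.

SQL:
SELECT a.student, b.title AS course
FROM enrollments a
LEFT JOIN courses b ON a.course_id = b.id

Result:
student | course        
--------+---------------
Jack    | Algebra       
Frank   | NULL          
Beth    | Linear Algebra
Ivan    | Algebra       
Julia   | Algebra       
Iris    | Physics       


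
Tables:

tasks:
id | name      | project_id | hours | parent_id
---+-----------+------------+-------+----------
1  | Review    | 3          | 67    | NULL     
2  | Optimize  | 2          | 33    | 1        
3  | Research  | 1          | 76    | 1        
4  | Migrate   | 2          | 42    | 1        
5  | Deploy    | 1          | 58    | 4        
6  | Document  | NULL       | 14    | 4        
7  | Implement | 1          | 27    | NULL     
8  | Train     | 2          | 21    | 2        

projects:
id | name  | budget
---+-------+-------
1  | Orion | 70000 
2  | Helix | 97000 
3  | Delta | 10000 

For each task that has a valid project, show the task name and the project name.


INNER JOIN keeps only tasks rows whose project_id matches an id in projects. Walk through each task:
  - task 1 (Review): project_id=3 -> matches Delta
  - task 2 (Optimize): project_id=2 -> matches Helix
  - task 3 (Research): project_id=1 -> matches Orion
  - task 4 (Migrate): project_id=2 -> matches Helix
  - task 5 (Deploy): project_id=1 -> matches Orion
  - task 6 (Document): project_id=NULL, no match -> dropped
  - task 7 (Implement): project_id=1 -> matches Orion
  - task 8 (Train): project_id=2 -> matches Helix
So 1 of 8 rows is dropped.

SQL:
SELECT a.name, b.name AS project
FROM tasks a
INNER JOIN projects b ON a.project_id = b.id

Result:
name      | project
----------+--------
Review    | Delta  
Optimize  | Helix  
Research  | Orion  
Migrate   | Helix  
Deploy    | Orion  
Implement | Orion  
Train     | Helix  


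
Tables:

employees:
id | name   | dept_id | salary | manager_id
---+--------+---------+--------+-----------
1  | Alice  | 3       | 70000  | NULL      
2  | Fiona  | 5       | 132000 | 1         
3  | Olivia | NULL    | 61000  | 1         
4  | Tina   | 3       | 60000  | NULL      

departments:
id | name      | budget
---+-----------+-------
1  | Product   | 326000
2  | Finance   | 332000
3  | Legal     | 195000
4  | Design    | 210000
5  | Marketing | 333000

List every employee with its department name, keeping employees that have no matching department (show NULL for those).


LEFT JOIN keeps every row from employees (the left table); where dept_id has no match in departments, the department columns become NULL. Walk through each employee:
  - employee 1 (Alice): dept_id=3 -> matches Legal
  - employee 2 (Fiona): dept_id=5 -> matches Marketing
  - employee 3 (Olivia): dept_id=NULL, no match -> kept with NULL
  - employee 4 (Tina): dept_id=3 -> matches Legal
All 4 rows appear; 1 has NULL department.

SQL:
SELECT a.name, b.name AS department
FROM employees a
LEFT JOIN departments b ON a.dept_id = b.id

Result:
name   | department
-------+-----------
Alice  | Legal     
Fiona  | Marketing 
Olivia | NULL      
Tina   | Legal     


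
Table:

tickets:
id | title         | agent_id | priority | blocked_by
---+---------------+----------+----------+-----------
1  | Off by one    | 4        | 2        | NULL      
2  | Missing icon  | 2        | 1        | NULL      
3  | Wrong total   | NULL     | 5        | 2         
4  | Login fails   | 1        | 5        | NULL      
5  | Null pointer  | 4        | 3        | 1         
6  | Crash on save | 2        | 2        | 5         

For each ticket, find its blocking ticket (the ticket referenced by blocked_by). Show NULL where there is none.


This is a self-join: tickets is joined to a second copy of itself, matching each row's blocked_by to another row's id. Use LEFT JOIN so rows with blocked_by=NULL are kept.
  - ticket 1 (Off by one): blocked_by=NULL -> NULL
  - ticket 2 (Missing icon): blocked_by=NULL -> NULL
  - ticket 3 (Wrong total): blocked_by=2 -> Missing icon
  - ticket 4 (Login fails): blocked_by=NULL -> NULL
  - ticket 5 (Null pointer): blocked_by=1 -> Off by one
  - ticket 6 (Crash on save): blocked_by=5 -> Null pointer

SQL:
SELECT a.title AS item, b.title AS blocked_by
FROM tickets a
LEFT JOIN tickets b ON a.blocked_by = b.id

Result:
item          | blocked_by  
--------------+-------------
Off by one    | NULL        
Missing icon  | NULL        
Wrong total   | Missing icon
Login fails   | NULL        
Null pointer  | Off by one  
Crash on save | Null pointer


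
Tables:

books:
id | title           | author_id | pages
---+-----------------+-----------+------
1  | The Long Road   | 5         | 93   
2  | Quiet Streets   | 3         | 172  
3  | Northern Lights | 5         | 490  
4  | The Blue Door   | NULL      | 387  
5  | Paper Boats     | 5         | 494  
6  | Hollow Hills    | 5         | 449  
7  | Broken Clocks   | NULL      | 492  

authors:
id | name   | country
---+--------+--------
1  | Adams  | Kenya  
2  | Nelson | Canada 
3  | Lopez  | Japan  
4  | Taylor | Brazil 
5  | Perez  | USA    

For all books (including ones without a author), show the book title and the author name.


LEFT JOIN keeps every row from books (the left table); where author_id has no match in authors, the author columns become NULL. Walk through each book:
  - book 1 (The Long Road): author_id=5 -> matches Perez
  - book 2 (Quiet Streets): author_id=3 -> matches Lopez
  - book 3 (Northern Lights): author_id=5 -> matches Perez
  - book 4 (The Blue Door): author_id=NULL, no match -> kept with NULL
  - book 5 (Paper Boats): author_id=5 -> matches Perez
  - book 6 (Hollow Hills): author_id=5 -> matches Perez
  - book 7 (Broken Clocks): author_id=NULL, no match -> kept with NULL
All 7 rows appear; 2 have NULL author.

SQL:
SELECT a.title, b.name AS author
FROM books a
LEFT JOIN authors b ON a.author_id = b.id

Result:
title           | author
----------------+-------
The Long Road   | Perez 
Quiet Streets   | Lopez 
Northern Lights | Perez 
The Blue Door   | NULL  
Paper Boats     | Perez 
Hollow Hills    | Perez 
Broken Clocks   | NULL  


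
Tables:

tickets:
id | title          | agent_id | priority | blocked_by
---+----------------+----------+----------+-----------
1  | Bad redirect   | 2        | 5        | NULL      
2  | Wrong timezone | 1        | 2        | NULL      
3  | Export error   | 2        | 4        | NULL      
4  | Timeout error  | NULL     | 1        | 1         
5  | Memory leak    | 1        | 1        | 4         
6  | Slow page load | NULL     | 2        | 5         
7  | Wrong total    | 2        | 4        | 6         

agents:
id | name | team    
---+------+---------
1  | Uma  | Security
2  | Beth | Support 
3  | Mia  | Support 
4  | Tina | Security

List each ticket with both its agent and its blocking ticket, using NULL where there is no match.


Two LEFT JOINs from the same base table tickets: one to agents via agent_id, one to tickets itself via blocked_by. Both are LEFT so every ticket is preserved.
Match against agents:
  - ticket 1 (Bad redirect): agent_id=2 -> matches Beth
  - ticket 2 (Wrong timezone): agent_id=1 -> matches Uma
  - ticket 3 (Export error): agent_id=2 -> matches Beth
  - ticket 4 (Timeout error): agent_id=NULL, no match -> kept with NULL
  - ticket 5 (Memory leak): agent_id=1 -> matches Uma
  - ticket 6 (Slow page load): agent_id=NULL, no match -> kept with NULL
  - ticket 7 (Wrong total): agent_id=2 -> matches Beth
Match against tickets (self):
  - ticket 1 (Bad redirect): blocked_by=NULL -> NULL
  - ticket 2 (Wrong timezone): blocked_by=NULL -> NULL
  - ticket 3 (Export error): blocked_by=NULL -> NULL
  - ticket 4 (Timeout error): blocked_by=1 -> Bad redirect
  - ticket 5 (Memory leak): blocked_by=4 -> Timeout error
  - ticket 6 (Slow page load): blocked_by=5 -> Memory leak
  - ticket 7 (Wrong total): blocked_by=6 -> Slow page load

SQL:
SELECT a.title, b.name AS agent, c.title AS blocked_by
FROM tickets a
LEFT JOIN agents b ON a.agent_id = b.id
LEFT JOIN tickets c ON a.blocked_by = c.id

Result:
title          | agent | blocked_by    
---------------+-------+---------------
Bad redirect   | Beth  | NULL          
Wrong timezone | Uma   | NULL          
Export error   | Beth  | NULL          
Timeout error  | NULL  | Bad redirect  
Memory leak    | Uma   | Timeout error 
Slow page load | NULL  | Memory leak   
Wrong total    | Beth  | Slow page load


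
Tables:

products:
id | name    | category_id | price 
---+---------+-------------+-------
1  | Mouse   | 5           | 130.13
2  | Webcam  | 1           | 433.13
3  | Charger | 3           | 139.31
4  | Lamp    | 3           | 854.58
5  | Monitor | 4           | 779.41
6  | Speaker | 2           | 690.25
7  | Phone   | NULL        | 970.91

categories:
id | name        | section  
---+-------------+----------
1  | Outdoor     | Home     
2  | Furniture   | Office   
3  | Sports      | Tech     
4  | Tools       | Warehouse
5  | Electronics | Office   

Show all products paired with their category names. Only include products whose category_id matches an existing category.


INNER JOIN keeps only products rows whose category_id matches an id in categories. Walk through each product:
  - product 1 (Mouse): category_id=5 -> matches Electronics
  - product 2 (Webcam): category_id=1 -> matches Outdoor
  - product 3 (Charger): category_id=3 -> matches Sports
  - product 4 (Lamp): category_id=3 -> matches Sports
  - product 5 (Monitor): category_id=4 -> matches Tools
  - product 6 (Speaker): category_id=2 -> matches Furniture
  - product 7 (Phone): category_id=NULL, no match -> dropped
So 1 of 7 rows is dropped.

SQL:
SELECT a.name, b.name AS category
FROM products a
INNER JOIN categories b ON a.category_id = b.id

Result:
name    | category   
--------+------------
Mouse   | Electronics
Webcam  | Outdoor    
Charger | Sports     
Lamp    | Sports     
Monitor | Tools      
Speaker | Furniture  


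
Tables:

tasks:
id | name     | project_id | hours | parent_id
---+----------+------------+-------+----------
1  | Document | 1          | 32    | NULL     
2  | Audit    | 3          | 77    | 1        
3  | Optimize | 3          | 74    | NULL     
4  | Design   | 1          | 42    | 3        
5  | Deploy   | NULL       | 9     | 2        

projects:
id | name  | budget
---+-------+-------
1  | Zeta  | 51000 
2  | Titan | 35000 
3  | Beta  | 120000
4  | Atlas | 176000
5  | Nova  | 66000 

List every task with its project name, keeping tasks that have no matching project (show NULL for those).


LEFT JOIN keeps every row from tasks (the left table); where project_id has no match in projects, the project columns become NULL. Walk through each task:
  - task 1 (Document): project_id=1 -> matches Zeta
  - task 2 (Audit): project_id=3 -> matches Beta
  - task 3 (Optimize): project_id=3 -> matches Beta
  - task 4 (Design): project_id=1 -> matches Zeta
  - task 5 (Deploy): project_id=NULL, no match -> kept with NULL
All 5 rows appear; 1 has NULL project.

SQL:
SELECT a.name, b.name AS project
FROM tasks a
LEFT JOIN projects b ON a.project_id = b.id

Result:
name     | project
---------+--------
Document | Zeta   
Audit    | Beta   
Optimize | Beta   
Design   | Zeta   
Deploy   | NULL   


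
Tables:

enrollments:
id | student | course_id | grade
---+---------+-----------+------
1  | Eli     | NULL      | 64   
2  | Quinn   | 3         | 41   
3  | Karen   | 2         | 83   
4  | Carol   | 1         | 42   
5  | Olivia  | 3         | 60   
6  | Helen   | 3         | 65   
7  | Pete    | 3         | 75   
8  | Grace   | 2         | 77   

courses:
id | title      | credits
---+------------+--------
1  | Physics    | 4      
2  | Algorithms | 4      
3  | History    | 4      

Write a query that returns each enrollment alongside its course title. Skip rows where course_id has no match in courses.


INNER JOIN keeps only enrollments rows whose course_id matches an id in courses. Walk through each enrollment:
  - enrollment 1 (Eli): course_id=NULL, no match -> dropped
  - enrollment 2 (Quinn): course_id=3 -> matches History
  - enrollment 3 (Karen): course_id=2 -> matches Algorithms
  - enrollment 4 (Carol): course_id=1 -> matches Physics
  - enrollment 5 (Olivia): course_id=3 -> matches History
  - enrollment 6 (Helen): course_id=3 -> matches History
  - enrollment 7 (Pete): course_id=3 -> matches History
  - enrollment 8 (Grace): course_id=2 -> matches Algorithms
So 1 of 8 rows is dropped.

SQL:
SELECT a.student, b.title AS course
FROM enrollments a
INNER JOIN courses b ON a.course_id = b.id

Result:
student | course    
--------+-----------
Quinn   | History   
Karen   | Algorithms
Carol   | Physics   
Olivia  | History   
Helen   | History   
Pete    | History   
Grace   | Algorithms


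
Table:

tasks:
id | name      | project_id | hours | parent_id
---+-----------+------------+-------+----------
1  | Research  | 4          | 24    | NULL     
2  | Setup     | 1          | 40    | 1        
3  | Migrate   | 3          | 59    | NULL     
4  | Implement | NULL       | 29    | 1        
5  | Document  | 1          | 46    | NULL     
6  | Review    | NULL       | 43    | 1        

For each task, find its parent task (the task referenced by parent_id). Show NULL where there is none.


This is a self-join: tasks is joined to a second copy of itself, matching each row's parent_id to another row's id. Use LEFT JOIN so rows with parent_id=NULL are kept.
  - task 1 (Research): parent_id=NULL -> NULL
  - task 2 (Setup): parent_id=1 -> Research
  - task 3 (Migrate): parent_id=NULL -> NULL
  - task 4 (Implement): parent_id=1 -> Research
  - task 5 (Document): parent_id=NULL -> NULL
  - task 6 (Review): parent_id=1 -> Research

SQL:
SELECT a.name AS item, b.name AS parent
FROM tasks a
LEFT JOIN tasks b ON a.parent_id = b.id

Result:
item      | parent  
----------+---------
Research  | NULL    
Setup     | Research
Migrate   | NULL    
Implement | Research
Document  | NULL    
Review    | Research


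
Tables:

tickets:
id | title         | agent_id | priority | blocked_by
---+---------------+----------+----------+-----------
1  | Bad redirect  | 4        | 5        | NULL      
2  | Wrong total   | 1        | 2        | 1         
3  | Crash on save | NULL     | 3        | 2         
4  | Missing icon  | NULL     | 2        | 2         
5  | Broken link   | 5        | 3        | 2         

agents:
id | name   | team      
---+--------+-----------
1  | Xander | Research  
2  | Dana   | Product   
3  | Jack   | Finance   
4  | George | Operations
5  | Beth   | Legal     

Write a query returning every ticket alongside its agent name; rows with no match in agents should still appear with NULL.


LEFT JOIN keeps every row from tickets (the left table); where agent_id has no match in agents, the agent columns become NULL. Walk through each ticket:
  - ticket 1 (Bad redirect): agent_id=4 -> matches George
  - ticket 2 (Wrong total): agent_id=1 -> matches Xander
  - ticket 3 (Crash on save): agent_id=NULL, no match -> kept with NULL
  - ticket 4 (Missing icon): agent_id=NULL, no match -> kept with NULL
  - ticket 5 (Broken link): agent_id=5 -> matches Beth
All 5 rows appear; 2 have NULL agent.

SQL:
SELECT a.title, b.name AS agent
FROM tickets a
LEFT JOIN agents b ON a.agent_id = b.id

Result:
title         | agent 
--------------+-------
Bad redirect  | George
Wrong total   | Xander
Crash on save | NULL  
Missing icon  | NULL  
Broken link   | Beth  


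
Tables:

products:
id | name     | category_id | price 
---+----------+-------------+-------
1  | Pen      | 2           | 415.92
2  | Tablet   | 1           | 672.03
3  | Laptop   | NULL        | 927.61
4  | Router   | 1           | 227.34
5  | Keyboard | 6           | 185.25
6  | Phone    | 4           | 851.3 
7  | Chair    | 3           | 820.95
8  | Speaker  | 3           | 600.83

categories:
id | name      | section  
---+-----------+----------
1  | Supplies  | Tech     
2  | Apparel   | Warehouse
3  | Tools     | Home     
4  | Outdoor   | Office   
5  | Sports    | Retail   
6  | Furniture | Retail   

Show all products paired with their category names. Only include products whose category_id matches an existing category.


INNER JOIN keeps only products rows whose category_id matches an id in categories. Walk through each product:
  - product 1 (Pen): category_id=2 -> matches Apparel
  - product 2 (Tablet): category_id=1 -> matches Supplies
  - product 3 (Laptop): category_id=NULL, no match -> dropped
  - product 4 (Router): category_id=1 -> matches Supplies
  - product 5 (Keyboard): category_id=6 -> matches Furniture
  - product 6 (Phone): category_id=4 -> matches Outdoor
  - product 7 (Chair): category_id=3 -> matches Tools
  - product 8 (Speaker): category_id=3 -> matches Tools
So 1 of 8 rows is dropped.

SQL:
SELECT a.name, b.name AS category
FROM products a
INNER JOIN categories b ON a.category_id = b.id

Result:
name     | category 
---------+----------
Pen      | Apparel  
Tablet   | Supplies 
Router   | Supplies 
Keyboard | Furniture
Phone    | Outdoor  
Chair    | Tools    
Speaker  | Tools    


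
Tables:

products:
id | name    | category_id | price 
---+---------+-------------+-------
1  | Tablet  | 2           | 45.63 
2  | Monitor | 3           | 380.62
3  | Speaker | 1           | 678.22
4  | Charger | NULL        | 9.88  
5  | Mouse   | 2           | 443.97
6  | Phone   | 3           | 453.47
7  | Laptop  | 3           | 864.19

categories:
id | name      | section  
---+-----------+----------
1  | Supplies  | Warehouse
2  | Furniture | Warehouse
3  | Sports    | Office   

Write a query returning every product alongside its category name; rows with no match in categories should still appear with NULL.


LEFT JOIN keeps every row from products (the left table); where category_id has no match in categories, the category columns become NULL. Walk through each product:
  - product 1 (Tablet): category_id=2 -> matches Furniture
  - product 2 (Monitor): category_id=3 -> matches Sports
  - product 3 (Speaker): category_id=1 -> matches Supplies
  - product 4 (Charger): category_id=NULL, no match -> kept with NULL
  - product 5 (Mouse): category_id=2 -> matches Furniture
  - product 6 (Phone): category_id=3 -> matches Sports
  - product 7 (Laptop): category_id=3 -> matches Sports
All 7 rows appear; 1 has NULL category.

SQL:
SELECT a.name, b.name AS category
FROM products a
LEFT JOIN categories b ON a.category_id = b.id

Result:
name    | category 
--------+----------
Tablet  | Furniture
Monitor | Sports   
Speaker | Supplies 
Charger | NULL     
Mouse   | Furniture
Phone   | Sports   
Laptop  | Sports   


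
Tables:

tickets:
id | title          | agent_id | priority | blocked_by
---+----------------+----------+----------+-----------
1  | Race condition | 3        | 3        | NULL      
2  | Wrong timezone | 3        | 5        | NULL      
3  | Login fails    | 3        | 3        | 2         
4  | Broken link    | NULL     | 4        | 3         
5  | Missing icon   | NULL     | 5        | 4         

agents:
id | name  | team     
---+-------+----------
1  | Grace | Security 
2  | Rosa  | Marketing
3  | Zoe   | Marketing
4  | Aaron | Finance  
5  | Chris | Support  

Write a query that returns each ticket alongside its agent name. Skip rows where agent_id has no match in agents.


INNER JOIN keeps only tickets rows whose agent_id matches an id in agents. Walk through each ticket:
  - ticket 1 (Race condition): agent_id=3 -> matches Zoe
  - ticket 2 (Wrong timezone): agent_id=3 -> matches Zoe
  - ticket 3 (Login fails): agent_id=3 -> matches Zoe
  - ticket 4 (Broken link): agent_id=NULL, no match -> dropped
  - ticket 5 (Missing icon): agent_id=NULL, no match -> dropped
So 2 of 5 rows are dropped.

SQL:
SELECT a.title, b.name AS agent
FROM tickets a
INNER JOIN agents b ON a.agent_id = b.id

Result:
title          | agent
---------------+------
Race condition | Zoe  
Wrong timezone | Zoe  
Login fails    | Zoe  


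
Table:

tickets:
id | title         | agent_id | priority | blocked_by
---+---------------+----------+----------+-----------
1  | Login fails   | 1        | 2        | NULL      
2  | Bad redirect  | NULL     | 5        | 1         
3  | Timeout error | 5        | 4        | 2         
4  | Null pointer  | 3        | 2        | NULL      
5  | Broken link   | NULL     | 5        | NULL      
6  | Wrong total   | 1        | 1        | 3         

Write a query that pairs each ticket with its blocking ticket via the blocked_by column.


This is a self-join: tickets is joined to a second copy of itself, matching each row's blocked_by to another row's id. Use LEFT JOIN so rows with blocked_by=NULL are kept.
  - ticket 1 (Login fails): blocked_by=NULL -> NULL
  - ticket 2 (Bad redirect): blocked_by=1 -> Login fails
  - ticket 3 (Timeout error): blocked_by=2 -> Bad redirect
  - ticket 4 (Null pointer): blocked_by=NULL -> NULL
  - ticket 5 (Broken link): blocked_by=NULL -> NULL
  - ticket 6 (Wrong total): blocked_by=3 -> Timeout error

SQL:
SELECT a.title AS item, b.title AS blocked_by
FROM tickets a
LEFT JOIN tickets b ON a.blocked_by = b.id

Result:
item          | blocked_by   
--------------+--------------
Login fails   | NULL         
Bad redirect  | Login fails  
Timeout error | Bad redirect 
Null pointer  | NULL         
Broken link   | NULL         
Wrong total   | Timeout error


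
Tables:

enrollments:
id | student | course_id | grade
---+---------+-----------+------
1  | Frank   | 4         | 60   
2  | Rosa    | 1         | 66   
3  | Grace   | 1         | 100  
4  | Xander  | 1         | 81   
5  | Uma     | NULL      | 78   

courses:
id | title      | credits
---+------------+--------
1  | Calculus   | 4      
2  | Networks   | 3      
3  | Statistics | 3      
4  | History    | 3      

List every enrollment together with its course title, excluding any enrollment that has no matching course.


INNER JOIN keeps only enrollments rows whose course_id matches an id in courses. Walk through each enrollment:
  - enrollment 1 (Frank): course_id=4 -> matches History
  - enrollment 2 (Rosa): course_id=1 -> matches Calculus
  - enrollment 3 (Grace): course_id=1 -> matches Calculus
  - enrollment 4 (Xander): course_id=1 -> matches Calculus
  - enrollment 5 (Uma): course_id=NULL, no match -> dropped
So 1 of 5 rows is dropped.

SQL:
SELECT a.student, b.title AS course
FROM enrollments a
INNER JOIN courses b ON a.course_id = b.id

Result:
student | course  
--------+---------
Frank   | History 
Rosa    | Calculus
Grace   | Calculus
Xander  | Calculus


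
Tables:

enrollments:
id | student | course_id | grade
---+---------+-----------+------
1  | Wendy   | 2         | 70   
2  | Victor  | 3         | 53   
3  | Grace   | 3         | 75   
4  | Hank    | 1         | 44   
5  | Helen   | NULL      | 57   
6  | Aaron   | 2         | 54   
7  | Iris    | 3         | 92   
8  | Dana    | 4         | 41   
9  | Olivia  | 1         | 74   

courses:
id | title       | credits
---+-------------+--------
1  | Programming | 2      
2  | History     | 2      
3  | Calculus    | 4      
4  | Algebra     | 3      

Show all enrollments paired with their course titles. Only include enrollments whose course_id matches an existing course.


INNER JOIN keeps only enrollments rows whose course_id matches an id in courses. Walk through each enrollment:
  - enrollment 1 (Wendy): course_id=2 -> matches History
  - enrollment 2 (Victor): course_id=3 -> matches Calculus
  - enrollment 3 (Grace): course_id=3 -> matches Calculus
  - enrollment 4 (Hank): course_id=1 -> matches Programming
  - enrollment 5 (Helen): course_id=NULL, no match -> dropped
  - enrollment 6 (Aaron): course_id=2 -> matches History
  - enrollment 7 (Iris): course_id=3 -> matches Calculus
  - enrollment 8 (Dana): course_id=4 -> matches Algebra
  - enrollment 9 (Olivia): course_id=1 -> matches Programming
So 1 of 9 rows is dropped.

SQL:
SELECT a.student, b.title AS course
FROM enrollments a
INNER JOIN courses b ON a.course_id = b.id

Result:
student | course     
--------+------------
Wendy   | History    
Victor  | Calculus   
Grace   | Calculus   
Hank    | Programming
Aaron   | History    
Iris    | Calculus   
Dana    | Algebra    
Olivia  | Programming


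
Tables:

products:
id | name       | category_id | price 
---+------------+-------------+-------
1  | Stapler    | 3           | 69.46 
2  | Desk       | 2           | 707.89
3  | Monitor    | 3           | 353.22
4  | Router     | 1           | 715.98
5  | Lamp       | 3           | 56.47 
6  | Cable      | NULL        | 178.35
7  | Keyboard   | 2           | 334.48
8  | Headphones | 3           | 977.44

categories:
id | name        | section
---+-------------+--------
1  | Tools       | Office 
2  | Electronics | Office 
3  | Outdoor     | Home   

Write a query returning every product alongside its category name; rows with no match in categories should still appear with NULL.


LEFT JOIN keeps every row from products (the left table); where category_id has no match in categories, the category columns become NULL. Walk through each product:
  - product 1 (Stapler): category_id=3 -> matches Outdoor
  - product 2 (Desk): category_id=2 -> matches Electronics
  - product 3 (Monitor): category_id=3 -> matches Outdoor
  - product 4 (Router): category_id=1 -> matches Tools
  - product 5 (Lamp): category_id=3 -> matches Outdoor
  - product 6 (Cable): category_id=NULL, no match -> kept with NULL
  - product 7 (Keyboard): category_id=2 -> matches Electronics
  - product 8 (Headphones): category_id=3 -> matches Outdoor
All 8 rows appear; 1 has NULL category.

SQL:
SELECT a.name, b.name AS category
FROM products a
LEFT JOIN categories b ON a.category_id = b.id

Result:
name       | category   
-----------+------------
Stapler    | Outdoor    
Desk       | Electronics
Monitor    | Outdoor    
Router     | Tools      
Lamp       | Outdoor    
Cable      | NULL       
Keyboard   | Electronics
Headphones | Outdoor    


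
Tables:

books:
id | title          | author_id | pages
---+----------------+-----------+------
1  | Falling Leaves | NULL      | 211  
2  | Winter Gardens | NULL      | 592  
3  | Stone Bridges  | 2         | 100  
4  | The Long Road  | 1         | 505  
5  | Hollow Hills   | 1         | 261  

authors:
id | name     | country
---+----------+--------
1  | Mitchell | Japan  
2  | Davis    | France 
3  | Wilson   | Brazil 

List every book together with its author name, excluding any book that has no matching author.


INNER JOIN keeps only books rows whose author_id matches an id in authors. Walk through each book:
  - book 1 (Falling Leaves): author_id=NULL, no match -> dropped
  - book 2 (Winter Gardens): author_id=NULL, no match -> dropped
  - book 3 (Stone Bridges): author_id=2 -> matches Davis
  - book 4 (The Long Road): author_id=1 -> matches Mitchell
  - book 5 (Hollow Hills): author_id=1 -> matches Mitchell
So 2 of 5 rows are dropped.

SQL:
SELECT a.title, b.name AS author
FROM books a
INNER JOIN authors b ON a.author_id = b.id

Result:
title         | author  
--------------+---------
Stone Bridges | Davis   
The Long Road | Mitchell
Hollow Hills  | Mitchell


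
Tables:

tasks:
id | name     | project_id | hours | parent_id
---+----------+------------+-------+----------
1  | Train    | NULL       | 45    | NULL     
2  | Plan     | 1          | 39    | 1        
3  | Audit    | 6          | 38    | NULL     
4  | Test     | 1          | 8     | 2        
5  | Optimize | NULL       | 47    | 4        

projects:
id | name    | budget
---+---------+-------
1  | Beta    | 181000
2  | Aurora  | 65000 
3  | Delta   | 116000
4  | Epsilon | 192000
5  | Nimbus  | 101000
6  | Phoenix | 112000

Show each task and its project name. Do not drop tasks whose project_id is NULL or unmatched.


LEFT JOIN keeps every row from tasks (the left table); where project_id has no match in projects, the project columns become NULL. Walk through each task:
  - task 1 (Train): project_id=NULL, no match -> kept with NULL
  - task 2 (Plan): project_id=1 -> matches Beta
  - task 3 (Audit): project_id=6 -> matches Phoenix
  - task 4 (Test): project_id=1 -> matches Beta
  - task 5 (Optimize): project_id=NULL, no match -> kept with NULL
All 5 rows appear; 2 have NULL project.

SQL:
SELECT a.name, b.name AS project
FROM tasks a
LEFT JOIN projects b ON a.project_id = b.id

Result:
name     | project
---------+--------
Train    | NULL   
Plan     | Beta   
Audit    | Phoenix
Test     | Beta   
Optimize | NULL   


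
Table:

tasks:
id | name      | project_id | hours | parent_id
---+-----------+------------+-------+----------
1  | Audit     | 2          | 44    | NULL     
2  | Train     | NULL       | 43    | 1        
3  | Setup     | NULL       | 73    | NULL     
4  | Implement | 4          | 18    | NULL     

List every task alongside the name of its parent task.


This is a self-join: tasks is joined to a second copy of itself, matching each row's parent_id to another row's id. Use LEFT JOIN so rows with parent_id=NULL are kept.
  - task 1 (Audit): parent_id=NULL -> NULL
  - task 2 (Train): parent_id=1 -> Audit
  - task 3 (Setup): parent_id=NULL -> NULL
  - task 4 (Implement): parent_id=NULL -> NULL

SQL:
SELECT a.name AS item, b.name AS parent
FROM tasks a
LEFT JOIN tasks b ON a.parent_id = b.id

Result:
item      | parent
----------+-------
Audit     | NULL  
Train     | Audit 
Setup     | NULL  
Implement | NULL  


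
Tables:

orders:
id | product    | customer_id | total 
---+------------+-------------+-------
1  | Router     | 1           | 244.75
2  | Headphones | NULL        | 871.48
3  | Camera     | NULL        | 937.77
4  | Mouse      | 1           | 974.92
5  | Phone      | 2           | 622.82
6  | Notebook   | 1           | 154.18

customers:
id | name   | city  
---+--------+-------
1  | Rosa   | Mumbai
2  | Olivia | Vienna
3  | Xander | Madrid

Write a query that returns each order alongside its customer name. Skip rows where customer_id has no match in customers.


INNER JOIN keeps only orders rows whose customer_id matches an id in customers. Walk through each order:
  - order 1 (Router): customer_id=1 -> matches Rosa
  - order 2 (Headphones): customer_id=NULL, no match -> dropped
  - order 3 (Camera): customer_id=NULL, no match -> dropped
  - order 4 (Mouse): customer_id=1 -> matches Rosa
  - order 5 (Phone): customer_id=2 -> matches Olivia
  - order 6 (Notebook): customer_id=1 -> matches Rosa
So 2 of 6 rows are dropped.

SQL:
SELECT a.product, b.name AS customer
FROM orders a
INNER JOIN customers b ON a.customer_id = b.id

Result:
product  | customer
---------+---------
Router   | Rosa    
Mouse    | Rosa    
Phone    | Olivia  
Notebook | Rosa    


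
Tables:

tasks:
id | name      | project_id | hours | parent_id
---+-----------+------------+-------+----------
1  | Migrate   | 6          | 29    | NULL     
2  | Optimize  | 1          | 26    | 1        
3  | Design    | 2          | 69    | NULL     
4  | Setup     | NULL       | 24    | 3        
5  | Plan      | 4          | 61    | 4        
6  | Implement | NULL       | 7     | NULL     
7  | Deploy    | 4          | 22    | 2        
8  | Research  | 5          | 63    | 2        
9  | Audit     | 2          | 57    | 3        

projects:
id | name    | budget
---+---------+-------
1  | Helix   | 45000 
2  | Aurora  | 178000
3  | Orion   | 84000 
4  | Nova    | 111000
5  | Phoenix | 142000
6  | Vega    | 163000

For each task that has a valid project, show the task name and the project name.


INNER JOIN keeps only tasks rows whose project_id matches an id in projects. Walk through each task:
  - task 1 (Migrate): project_id=6 -> matches Vega
  - task 2 (Optimize): project_id=1 -> matches Helix
  - task 3 (Design): project_id=2 -> matches Aurora
  - task 4 (Setup): project_id=NULL, no match -> dropped
  - task 5 (Plan): project_id=4 -> matches Nova
  - task 6 (Implement): project_id=NULL, no match -> dropped
  - task 7 (Deploy): project_id=4 -> matches Nova
  - task 8 (Research): project_id=5 -> matches Phoenix
  - task 9 (Audit): project_id=2 -> matches Aurora
So 2 of 9 rows are dropped.

SQL:
SELECT a.name, b.name AS project
FROM tasks a
INNER JOIN projects b ON a.project_id = b.id

Result:
name     | project
---------+--------
Migrate  | Vega   
Optimize | Helix  
Design   | Aurora 
Plan     | Nova   
Deploy   | Nova   
Research | Phoenix
Audit    | Aurora 


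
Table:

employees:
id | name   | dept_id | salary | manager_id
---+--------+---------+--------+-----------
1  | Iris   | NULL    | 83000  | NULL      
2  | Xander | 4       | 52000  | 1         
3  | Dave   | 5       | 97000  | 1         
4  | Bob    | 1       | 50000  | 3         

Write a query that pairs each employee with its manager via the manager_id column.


This is a self-join: employees is joined to a second copy of itself, matching each row's manager_id to another row's id. Use LEFT JOIN so rows with manager_id=NULL are kept.
  - employee 1 (Iris): manager_id=NULL -> NULL
  - employee 2 (Xander): manager_id=1 -> Iris
  - employee 3 (Dave): manager_id=1 -> Iris
  - employee 4 (Bob): manager_id=3 -> Dave

SQL:
SELECT a.name AS item, b.name AS manager
FROM employees a
LEFT JOIN employees b ON a.manager_id = b.id

Result:
item   | manager
-------+--------
Iris   | NULL   
Xander | Iris   
Dave   | Iris   
Bob    | Dave   


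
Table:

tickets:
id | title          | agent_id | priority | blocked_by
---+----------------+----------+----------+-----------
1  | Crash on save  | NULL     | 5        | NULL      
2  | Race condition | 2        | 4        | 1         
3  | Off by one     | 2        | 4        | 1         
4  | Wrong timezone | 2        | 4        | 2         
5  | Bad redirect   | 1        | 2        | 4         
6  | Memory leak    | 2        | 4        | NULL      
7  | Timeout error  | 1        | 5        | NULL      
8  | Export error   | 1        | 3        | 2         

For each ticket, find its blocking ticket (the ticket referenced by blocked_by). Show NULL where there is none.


This is a self-join: tickets is joined to a second copy of itself, matching each row's blocked_by to another row's id. Use LEFT JOIN so rows with blocked_by=NULL are kept.
  - ticket 1 (Crash on save): blocked_by=NULL -> NULL
  - ticket 2 (Race condition): blocked_by=1 -> Crash on save
  - ticket 3 (Off by one): blocked_by=1 -> Crash on save
  - ticket 4 (Wrong timezone): blocked_by=2 -> Race condition
  - ticket 5 (Bad redirect): blocked_by=4 -> Wrong timezone
  - ticket 6 (Memory leak): blocked_by=NULL -> NULL
  - ticket 7 (Timeout error): blocked_by=NULL -> NULL
  - ticket 8 (Export error): blocked_by=2 -> Race condition

SQL:
SELECT a.title AS item, b.title AS blocked_by
FROM tickets a
LEFT JOIN tickets b ON a.blocked_by = b.id

Result:
item           | blocked_by    
---------------+---------------
Crash on save  | NULL          
Race condition | Crash on save 
Off by one     | Crash on save 
Wrong timezone | Race condition
Bad redirect   | Wrong timezone
Memory leak    | NULL          
Timeout error  | NULL          
Export error   | Race condition


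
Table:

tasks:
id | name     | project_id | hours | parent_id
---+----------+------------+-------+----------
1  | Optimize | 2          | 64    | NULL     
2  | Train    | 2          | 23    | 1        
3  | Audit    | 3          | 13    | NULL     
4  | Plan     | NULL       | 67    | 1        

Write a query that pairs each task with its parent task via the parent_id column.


This is a self-join: tasks is joined to a second copy of itself, matching each row's parent_id to another row's id. Use LEFT JOIN so rows with parent_id=NULL are kept.
  - task 1 (Optimize): parent_id=NULL -> NULL
  - task 2 (Train): parent_id=1 -> Optimize
  - task 3 (Audit): parent_id=NULL -> NULL
  - task 4 (Plan): parent_id=1 -> Optimize

SQL:
SELECT a.name AS item, b.name AS parent
FROM tasks a
LEFT JOIN tasks b ON a.parent_id = b.id

Result:
item     | parent  
---------+---------
Optimize | NULL    
Train    | Optimize
Audit    | NULL    
Plan     | Optimize


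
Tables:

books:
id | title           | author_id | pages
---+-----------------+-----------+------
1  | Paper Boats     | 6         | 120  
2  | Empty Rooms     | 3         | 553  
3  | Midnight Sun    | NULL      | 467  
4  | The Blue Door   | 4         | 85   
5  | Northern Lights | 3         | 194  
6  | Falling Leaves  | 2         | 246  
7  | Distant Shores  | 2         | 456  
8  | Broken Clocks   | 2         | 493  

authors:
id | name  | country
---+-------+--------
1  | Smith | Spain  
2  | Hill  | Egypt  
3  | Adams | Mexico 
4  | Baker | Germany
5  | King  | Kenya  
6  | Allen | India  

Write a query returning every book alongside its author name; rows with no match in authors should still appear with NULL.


LEFT JOIN keeps every row from books (the left table); where author_id has no match in authors, the author columns become NULL. Walk through each book:
  - book 1 (Paper Boats): author_id=6 -> matches Allen
  - book 2 (Empty Rooms): author_id=3 -> matches Adams
  - book 3 (Midnight Sun): author_id=NULL, no match -> kept with NULL
  - book 4 (The Blue Door): author_id=4 -> matches Baker
  - book 5 (Northern Lights): author_id=3 -> matches Adams
  - book 6 (Falling Leaves): author_id=2 -> matches Hill
  - book 7 (Distant Shores): author_id=2 -> matches Hill
  - book 8 (Broken Clocks): author_id=2 -> matches Hill
All 8 rows appear; 1 has NULL author.

SQL:
SELECT a.title, b.name AS author
FROM books a
LEFT JOIN authors b ON a.author_id = b.id

Result:
title           | author
----------------+-------
Paper Boats     | Allen 
Empty Rooms     | Adams 
Midnight Sun    | NULL  
The Blue Door   | Baker 
Northern Lights | Adams 
Falling Leaves  | Hill  
Distant Shores  | Hill  
Broken Clocks   | Hill  


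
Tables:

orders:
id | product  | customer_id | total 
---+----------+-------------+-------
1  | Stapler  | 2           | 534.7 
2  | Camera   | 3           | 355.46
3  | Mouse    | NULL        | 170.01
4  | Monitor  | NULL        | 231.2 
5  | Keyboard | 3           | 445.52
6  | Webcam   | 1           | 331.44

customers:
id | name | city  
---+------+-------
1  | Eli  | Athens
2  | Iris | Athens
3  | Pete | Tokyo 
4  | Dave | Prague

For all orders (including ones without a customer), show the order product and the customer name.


LEFT JOIN keeps every row from orders (the left table); where customer_id has no match in customers, the customer columns become NULL. Walk through each order:
  - order 1 (Stapler): customer_id=2 -> matches Iris
  - order 2 (Camera): customer_id=3 -> matches Pete
  - order 3 (Mouse): customer_id=NULL, no match -> kept with NULL
  - order 4 (Monitor): customer_id=NULL, no match -> kept with NULL
  - order 5 (Keyboard): customer_id=3 -> matches Pete
  - order 6 (Webcam): customer_id=1 -> matches Eli
All 6 rows appear; 2 have NULL customer.

SQL:
SELECT a.product, b.name AS customer
FROM orders a
LEFT JOIN customers b ON a.customer_id = b.id

Result:
product  | customer
---------+---------
Stapler  | Iris    
Camera   | Pete    
Mouse    | NULL    
Monitor  | NULL    
Keyboard | Pete    
Webcam   | Eli     
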